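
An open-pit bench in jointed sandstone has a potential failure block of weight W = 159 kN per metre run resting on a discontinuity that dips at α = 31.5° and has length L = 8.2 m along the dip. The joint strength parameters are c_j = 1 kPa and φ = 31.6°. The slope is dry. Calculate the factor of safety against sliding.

Resolving the block weight along and normal to the plane and applying the Mohr–Coulomb strength on the joint:
N' = W cosα = 159·cos31.5° = 135.6 kN/m
Driving force T = W sinα = 159·sin31.5° = 83.1 kN/m
Resisting force R = c_j·L + N'·tanφ = 1·8.2 + 135.6·tan31.6° = 8.2 + 83.4 = 91.6 kN/m
FS = R / T = 91.6 / 83.1 = 1.103

FS = 1.10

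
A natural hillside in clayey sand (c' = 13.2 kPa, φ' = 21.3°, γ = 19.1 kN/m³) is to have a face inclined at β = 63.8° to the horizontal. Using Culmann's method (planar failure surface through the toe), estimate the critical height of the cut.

Culmann's analysis gives the critical failure plane at α_cr = (β + φ')/2 = (63.8 + 21.3)/2 = 42.5°, and the critical height
H_c = (4c'/γ) · sinβ cosφ' / [1 − cos(β − φ')]
    = (4·13.2/19.1) · sin63.8°·cos21.3° / [1 − cos(42.5°)]
    = 2.764 · 0.8973·0.9317 / [1 − 0.7373]
    = 2.764 · 0.8360 / 0.2627
    = 8.80 m

H_c = 8.80 m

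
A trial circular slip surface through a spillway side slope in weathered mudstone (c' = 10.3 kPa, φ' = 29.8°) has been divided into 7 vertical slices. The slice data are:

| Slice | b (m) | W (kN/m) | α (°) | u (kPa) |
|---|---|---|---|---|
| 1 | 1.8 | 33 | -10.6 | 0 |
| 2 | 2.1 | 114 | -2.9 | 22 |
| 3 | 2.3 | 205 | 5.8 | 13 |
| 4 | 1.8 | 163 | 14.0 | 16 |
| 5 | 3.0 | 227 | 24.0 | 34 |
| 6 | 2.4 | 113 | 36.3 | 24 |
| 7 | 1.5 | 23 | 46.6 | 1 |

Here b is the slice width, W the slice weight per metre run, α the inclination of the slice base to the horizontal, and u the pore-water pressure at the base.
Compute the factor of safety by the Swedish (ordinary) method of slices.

FS = 2.12

Ordinary method of slices: FS = Σ[c'·Δl_i + (W_i cosα_i − u_i·Δl_i)·tanφ'] / Σ W_i sinα_i, with Δl_i = b_i / cosα_i.
Slice 1: Δl = 1.8/cos(-10.6°) = 1.831 m; N'_1 = 33·cos(-10.6°) − 0·1.831 = 32.4; c'Δl = 18.86; W sinα = -6.1
Slice 2: Δl = 2.1/cos(-2.9°) = 2.103 m; N'_2 = 114·cos(-2.9°) − 22·2.103 = 67.6; c'Δl = 21.66; W sinα = -5.8
Slice 3: Δl = 2.3/cos5.8° = 2.312 m; N'_3 = 205·cos5.8° − 13·2.312 = 173.9; c'Δl = 23.81; W sinα = 20.7
Slice 4: Δl = 1.8/cos14.0° = 1.855 m; N'_4 = 163·cos14.0° − 16·1.855 = 128.5; c'Δl = 19.11; W sinα = 39.4
Slice 5: Δl = 3.0/cos24.0° = 3.284 m; N'_5 = 227·cos24.0° − 34·3.284 = 95.7; c'Δl = 33.82; W sinα = 92.3
Slice 6: Δl = 2.4/cos36.3° = 2.978 m; N'_6 = 113·cos36.3° − 24·2.978 = 19.6; c'Δl = 30.67; W sinα = 66.9
Slice 7: Δl = 1.5/cos46.6° = 2.183 m; N'_7 = 23·cos46.6° − 1·2.183 = 13.6; c'Δl = 22.49; W sinα = 16.7
Σc'Δl = 170.4 kN/m; ΣN' = 531.3 kN/m; ΣW sinα = 224.2 kN/m
Resisting = 170.4 + 531.3·tan29.8° = 170.4 + 304.3 = 474.7 kN/m
FS = 474.7 / 224.2 = 2.117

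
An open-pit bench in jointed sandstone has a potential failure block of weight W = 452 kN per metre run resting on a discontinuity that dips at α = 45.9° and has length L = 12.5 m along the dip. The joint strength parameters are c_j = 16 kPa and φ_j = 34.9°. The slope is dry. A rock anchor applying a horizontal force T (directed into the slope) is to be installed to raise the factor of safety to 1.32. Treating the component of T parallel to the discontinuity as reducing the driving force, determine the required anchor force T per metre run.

T = 6 kN/m

Resolving forces along and normal to the sliding plane, with the horizontal anchor force T adding T·sinα to the effective normal force and T·cosα acting up the plane against the driving force:
FS = [c_jL + (W cosα + T sinα) tanφ_j] / [W sinα − T cosα]
Without the anchor: N' = 314.6 kN/m, driving T_d = 324.6 kN/m, resisting R = 16·12.5 + 314.6·tan34.9° = 419.4 kN/m, FS = 1.29.
Setting FS = 1.32 and solving for T:
1.32·(324.6 − T cos45.9°) = 419.4 + T sin45.9°·tan34.9°
T·(sin45.9°·tan34.9° + 1.32·cos45.9°) = 1.32·324.6 − 419.4
T·(0.7181·0.6976 + 1.32·0.6959) = 428.5 − 419.4 = 9.0
T·1.4196 = 9.0
T = 6.4 kN/m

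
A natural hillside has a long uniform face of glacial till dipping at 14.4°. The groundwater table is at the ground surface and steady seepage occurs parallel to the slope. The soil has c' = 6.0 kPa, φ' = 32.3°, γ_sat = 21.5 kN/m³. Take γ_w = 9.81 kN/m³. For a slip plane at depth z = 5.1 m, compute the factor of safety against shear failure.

FS = 1.57

With seepage parallel to the slope and the water table at the surface, the effective normal stress on the slip plane uses the buoyant unit weight γ' = γ_sat − γ_w while the driving shear stress uses γ_sat:
FS = [c' + γ' z cos²β tanφ'] / [γ_sat z sinβ cosβ]
γ' = 21.5 − 9.81 = 11.69 kN/m³
Numerator = 6.0 + 11.69·5.1·cos²14.4°·tan32.3° = 6.0 + 11.69·5.1·0.9382·0.6322 = 41.359 kPa
Denominator = 21.5·5.1·sin14.4°·cos14.4° = 21.5·5.1·0.2487·0.9686 = 26.412 kPa
FS = 41.359 / 26.412 = 1.566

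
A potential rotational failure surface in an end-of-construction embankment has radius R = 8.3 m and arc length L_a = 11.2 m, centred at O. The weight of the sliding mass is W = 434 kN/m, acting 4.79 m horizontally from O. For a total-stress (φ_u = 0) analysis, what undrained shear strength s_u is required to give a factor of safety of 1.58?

s_u = 35.3 kPa

FS = s_u·L_a·R / (W·d), so s_u = FS·W·d / (L_a·R).
s_u = 1.58·434·4.79 / (11.20·8.3) = 3284.6 / 92.96 = 35.33 kPa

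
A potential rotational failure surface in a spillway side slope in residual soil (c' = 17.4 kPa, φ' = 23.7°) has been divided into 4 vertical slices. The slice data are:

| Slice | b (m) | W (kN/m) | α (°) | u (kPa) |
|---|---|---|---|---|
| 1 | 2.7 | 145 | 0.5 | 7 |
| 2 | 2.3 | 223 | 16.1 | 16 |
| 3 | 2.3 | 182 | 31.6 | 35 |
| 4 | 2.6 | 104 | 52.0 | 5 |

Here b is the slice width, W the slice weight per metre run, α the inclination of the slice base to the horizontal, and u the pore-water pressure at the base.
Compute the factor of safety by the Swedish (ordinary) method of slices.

Ordinary method of slices: FS = Σ[c'·Δl_i + (W_i cosα_i − u_i·Δl_i)·tanφ'] / Σ W_i sinα_i, with Δl_i = b_i / cosα_i.
Slice 1: Δl = 2.7/cos0.5° = 2.700 m; N'_1 = 145·cos0.5° − 7·2.700 = 126.1; c'Δl = 46.98; W sinα = 1.3
Slice 2: Δl = 2.3/cos16.1° = 2.394 m; N'_2 = 223·cos16.1° − 16·2.394 = 176.0; c'Δl = 41.65; W sinα = 61.8
Slice 3: Δl = 2.3/cos31.6° = 2.700 m; N'_3 = 182·cos31.6° − 35·2.700 = 60.5; c'Δl = 46.99; W sinα = 95.4
Slice 4: Δl = 2.6/cos52.0° = 4.223 m; N'_4 = 104·cos52.0° − 5·4.223 = 42.9; c'Δl = 73.48; W sinα = 82.0
Σc'Δl = 209.1 kN/m; ΣN' = 405.5 kN/m; ΣW sinα = 240.4 kN/m
Resisting = 209.1 + 405.5·tan23.7° = 209.1 + 178.0 = 387.1 kN/m
FS = 387.1 / 240.4 = 1.610

FS = 1.61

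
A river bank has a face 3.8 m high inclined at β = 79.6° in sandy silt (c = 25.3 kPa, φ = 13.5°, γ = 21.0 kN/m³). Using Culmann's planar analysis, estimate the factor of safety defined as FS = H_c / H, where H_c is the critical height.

FS = 2.04

H_c = (4c/γ) · sinβ cosφ / [1 − cos(β − φ)]
    = (4·25.3/21.0) · sin79.6°·cos13.5° / [1 − cos66.1°]
    = 4.819 · 0.9564 / 0.5949 = 7.75 m
FS = H_c / H = 7.75 / 3.8 = 2.039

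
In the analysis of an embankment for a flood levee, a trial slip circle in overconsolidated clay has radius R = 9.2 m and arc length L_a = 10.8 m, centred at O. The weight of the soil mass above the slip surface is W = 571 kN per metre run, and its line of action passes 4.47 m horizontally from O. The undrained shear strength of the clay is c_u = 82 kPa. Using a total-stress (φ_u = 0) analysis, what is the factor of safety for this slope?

FS = 3.19

Taking moments about the centre O, the resisting moment is provided by the undrained shear strength acting along the arc:
M_R = c_u·L_a·R = 82·10.80·9.2 = 8147.5 kN·m/m
M_D = W·d = 571·4.47 = 2552.4 kN·m/m
FS = M_R / M_D = 8147.5 / 2552.4 = 3.192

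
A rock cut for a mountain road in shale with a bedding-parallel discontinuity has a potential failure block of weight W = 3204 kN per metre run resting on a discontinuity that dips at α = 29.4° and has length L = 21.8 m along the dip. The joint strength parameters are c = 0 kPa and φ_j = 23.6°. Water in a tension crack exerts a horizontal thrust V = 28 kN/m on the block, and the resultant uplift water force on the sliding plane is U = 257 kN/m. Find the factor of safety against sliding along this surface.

FS = 0.69

Resolving the block weight along and normal to the plane and applying the Mohr–Coulomb strength on the joint:
N' = W cosα − U − V sinα = 3204·cos29.4° − 257 − 28·sin29.4° = 2520.6 kN/m
Driving force T = W sinα + V cosα = 3204·sin29.4° + 28·cos29.4° = 1597.2 kN/m
Resisting force R = c·L + N'·tanφ_j = 0·21.8 + 2520.6·tan23.6° = 0.0 + 1101.2 = 1101.2 kN/m
FS = R / T = 1101.2 / 1597.2 = 0.689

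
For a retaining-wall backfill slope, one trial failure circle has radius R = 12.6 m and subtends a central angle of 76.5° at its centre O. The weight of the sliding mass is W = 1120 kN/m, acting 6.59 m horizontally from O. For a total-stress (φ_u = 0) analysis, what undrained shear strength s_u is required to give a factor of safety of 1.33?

s_u = 46.3 kPa

FS = s_u·L_a·R / (W·d), so s_u = FS·W·d / (L_a·R).
Arc length L_a = R·θ = 12.6·(76.5°·π/180) = 12.6·1.3352 = 16.82 m
s_u = 1.33·1120·6.59 / (16.82·12.6) = 9816.5 / 211.97 = 46.31 kPa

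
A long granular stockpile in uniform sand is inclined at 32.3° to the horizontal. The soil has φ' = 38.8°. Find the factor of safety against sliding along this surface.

FS = 1.27

For a dry cohesionless infinite slope the factor of safety is FS = tanφ' / tanβ.
FS = tan38.8° / tan32.3° = 0.8040 / 0.6322 = 1.272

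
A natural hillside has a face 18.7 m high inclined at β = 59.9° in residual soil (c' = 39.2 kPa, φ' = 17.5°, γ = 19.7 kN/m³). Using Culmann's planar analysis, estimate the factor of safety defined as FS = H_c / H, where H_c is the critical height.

FS = 1.34

H_c = (4c'/γ) · sinβ cosφ' / [1 − cos(β − φ')]
    = (4·39.2/19.7) · sin59.9°·cos17.5° / [1 − cos42.4°]
    = 7.959 · 0.8251 / 0.2615 = 25.11 m
FS = H_c / H = 25.11 / 18.7 = 1.343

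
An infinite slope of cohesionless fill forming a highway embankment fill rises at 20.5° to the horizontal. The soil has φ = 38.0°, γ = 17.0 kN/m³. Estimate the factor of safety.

For a dry cohesionless infinite slope the factor of safety is FS = tanφ / tanβ.
FS = tan38.0° / tan20.5° = 0.7813 / 0.3739 = 2.090

FS = 2.09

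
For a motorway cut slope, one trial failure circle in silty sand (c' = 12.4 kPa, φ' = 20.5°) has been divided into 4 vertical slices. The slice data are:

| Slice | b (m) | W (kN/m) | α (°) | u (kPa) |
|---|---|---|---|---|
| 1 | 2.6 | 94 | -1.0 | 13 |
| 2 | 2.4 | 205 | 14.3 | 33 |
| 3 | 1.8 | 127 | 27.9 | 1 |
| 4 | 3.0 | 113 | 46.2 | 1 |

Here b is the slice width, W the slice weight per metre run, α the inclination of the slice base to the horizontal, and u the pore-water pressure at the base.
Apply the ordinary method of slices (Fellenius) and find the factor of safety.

FS = 1.46

Ordinary method of slices: FS = Σ[c'·Δl_i + (W_i cosα_i − u_i·Δl_i)·tanφ'] / Σ W_i sinα_i, with Δl_i = b_i / cosα_i.
Slice 1: Δl = 2.6/cos(-1.0°) = 2.600 m; N'_1 = 94·cos(-1.0°) − 13·2.600 = 60.2; c'Δl = 32.24; W sinα = -1.6
Slice 2: Δl = 2.4/cos14.3° = 2.477 m; N'_2 = 205·cos14.3° − 33·2.477 = 116.9; c'Δl = 30.71; W sinα = 50.6
Slice 3: Δl = 1.8/cos27.9° = 2.037 m; N'_3 = 127·cos27.9° − 1·2.037 = 110.2; c'Δl = 25.26; W sinα = 59.4
Slice 4: Δl = 3.0/cos46.2° = 4.334 m; N'_4 = 113·cos46.2° − 1·4.334 = 73.9; c'Δl = 53.75; W sinα = 81.6
Σc'Δl = 142.0 kN/m; ΣN' = 361.2 kN/m; ΣW sinα = 190.0 kN/m
Resisting = 142.0 + 361.2·tan20.5° = 142.0 + 135.0 = 277.0 kN/m
FS = 277.0 / 190.0 = 1.458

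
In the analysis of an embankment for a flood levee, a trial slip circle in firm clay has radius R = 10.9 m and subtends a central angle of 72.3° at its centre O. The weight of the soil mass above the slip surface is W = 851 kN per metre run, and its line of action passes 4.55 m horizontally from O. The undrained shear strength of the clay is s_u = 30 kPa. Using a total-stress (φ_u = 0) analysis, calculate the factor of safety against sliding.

Taking moments about the centre O, the resisting moment is provided by the undrained shear strength acting along the arc:
Arc length L_a = R·θ = 10.9·(72.3°·π/180) = 10.9·1.2619 = 13.75 m
M_R = s_u·L_a·R = 30·13.75·10.9 = 4497.7 kN·m/m
M_D = W·d = 851·4.55 = 3872.0 kN·m/m
FS = M_R / M_D = 4497.7 / 3872.0 = 1.162

FS = 1.16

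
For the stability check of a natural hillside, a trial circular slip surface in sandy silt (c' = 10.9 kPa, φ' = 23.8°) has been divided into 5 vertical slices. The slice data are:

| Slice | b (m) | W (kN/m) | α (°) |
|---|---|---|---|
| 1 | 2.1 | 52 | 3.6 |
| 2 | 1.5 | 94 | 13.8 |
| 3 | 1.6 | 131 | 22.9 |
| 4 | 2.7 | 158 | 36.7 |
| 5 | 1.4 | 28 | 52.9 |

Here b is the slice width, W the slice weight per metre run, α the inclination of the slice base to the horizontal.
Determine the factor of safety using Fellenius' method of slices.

Ordinary method of slices: FS = Σ[c'·Δl_i + (W_i cosα_i)·tanφ'] / Σ W_i sinα_i, with Δl_i = b_i / cosα_i.
Slice 1: Δl = 2.1/cos3.6° = 2.104 m; N'_1 = 52·cos3.6° = 51.9; c'Δl = 22.94; W sinα = 3.3
Slice 2: Δl = 1.5/cos13.8° = 1.545 m; N'_2 = 94·cos13.8° = 91.3; c'Δl = 16.84; W sinα = 22.4
Slice 3: Δl = 1.6/cos22.9° = 1.737 m; N'_3 = 131·cos22.9° = 120.7; c'Δl = 18.93; W sinα = 51.0
Slice 4: Δl = 2.7/cos36.7° = 3.368 m; N'_4 = 158·cos36.7° = 126.7; c'Δl = 36.71; W sinα = 94.4
Slice 5: Δl = 1.4/cos52.9° = 2.321 m; N'_5 = 28·cos52.9° = 16.9; c'Δl = 25.30; W sinα = 22.3
Σc'Δl = 120.7 kN/m; ΣN' = 407.4 kN/m; ΣW sinα = 193.4 kN/m
Resisting = 120.7 + 407.4·tan23.8° = 120.7 + 179.7 = 300.4 kN/m
FS = 300.4 / 193.4 = 1.553

FS = 1.55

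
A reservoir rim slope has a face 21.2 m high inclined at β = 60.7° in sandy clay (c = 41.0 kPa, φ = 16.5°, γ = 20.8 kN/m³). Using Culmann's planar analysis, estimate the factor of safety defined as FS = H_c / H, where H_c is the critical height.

FS = 1.10

H_c = (4c/γ) · sinβ cosφ / [1 − cos(β − φ)]
    = (4·41.0/20.8) · sin60.7°·cos16.5° / [1 − cos44.2°]
    = 7.885 · 0.8362 / 0.2831 = 23.29 m
FS = H_c / H = 23.29 / 21.2 = 1.099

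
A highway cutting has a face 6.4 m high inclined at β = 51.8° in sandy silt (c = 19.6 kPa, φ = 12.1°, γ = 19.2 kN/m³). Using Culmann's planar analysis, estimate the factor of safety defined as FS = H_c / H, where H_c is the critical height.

H_c = (4c/γ) · sinβ cosφ / [1 − cos(β − φ)]
    = (4·19.6/19.2) · sin51.8°·cos12.1° / [1 − cos39.7°]
    = 4.083 · 0.7684 / 0.2306 = 13.61 m
FS = H_c / H = 13.61 / 6.4 = 2.126

FS = 2.13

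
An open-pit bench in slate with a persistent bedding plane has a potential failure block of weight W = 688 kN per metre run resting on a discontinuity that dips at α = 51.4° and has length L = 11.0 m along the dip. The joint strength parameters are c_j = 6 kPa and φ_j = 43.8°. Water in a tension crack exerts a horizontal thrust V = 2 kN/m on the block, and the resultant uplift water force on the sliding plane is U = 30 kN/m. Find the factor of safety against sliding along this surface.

Resolving the block weight along and normal to the plane and applying the Mohr–Coulomb strength on the joint:
N' = W cosα − U − V sinα = 688·cos51.4° − 30 − 2·sin51.4° = 397.7 kN/m
Driving force T = W sinα + V cosα = 688·sin51.4° + 2·cos51.4° = 538.9 kN/m
Resisting force R = c_j·L + N'·tanφ_j = 6·11.0 + 397.7·tan43.8° = 66.0 + 381.3 = 447.3 kN/m
FS = R / T = 447.3 / 538.9 = 0.830

FS = 0.83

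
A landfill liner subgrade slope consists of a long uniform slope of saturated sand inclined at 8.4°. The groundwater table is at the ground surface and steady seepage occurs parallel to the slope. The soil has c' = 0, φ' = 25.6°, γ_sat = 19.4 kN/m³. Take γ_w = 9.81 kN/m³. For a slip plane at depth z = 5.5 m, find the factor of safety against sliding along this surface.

FS = 1.60

With seepage parallel to the slope and the water table at the surface, the effective normal stress on the slip plane uses the buoyant unit weight γ' = γ_sat − γ_w while the driving shear stress uses γ_sat:
FS = [c' + γ' z cos²β tanφ'] / [γ_sat z sinβ cosβ]
(For c' = 0 this reduces to FS = (γ'/γ_sat)·tanφ'/tanβ.)
γ' = 19.4 − 9.81 = 9.59 kN/m³
Numerator = 0.0 + 9.59·5.5·cos²8.4°·tan25.6° = 0.0 + 9.59·5.5·0.9787·0.4791 = 24.732 kPa
Denominator = 19.4·5.5·sin8.4°·cos8.4° = 19.4·5.5·0.1461·0.9893 = 15.420 kPa
FS = 24.732 / 15.420 = 1.604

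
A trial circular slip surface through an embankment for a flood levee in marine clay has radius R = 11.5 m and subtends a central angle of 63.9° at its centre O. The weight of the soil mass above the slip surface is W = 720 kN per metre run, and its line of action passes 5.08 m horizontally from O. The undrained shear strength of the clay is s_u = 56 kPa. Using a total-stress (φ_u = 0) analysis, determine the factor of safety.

FS = 2.26

Taking moments about the centre O, the resisting moment is provided by the undrained shear strength acting along the arc:
Arc length L_a = R·θ = 11.5·(63.9°·π/180) = 11.5·1.1153 = 12.83 m
M_R = s_u·L_a·R = 56·12.83·11.5 = 8259.7 kN·m/m
M_D = W·d = 720·5.08 = 3657.6 kN·m/m
FS = M_R / M_D = 8259.7 / 3657.6 = 2.258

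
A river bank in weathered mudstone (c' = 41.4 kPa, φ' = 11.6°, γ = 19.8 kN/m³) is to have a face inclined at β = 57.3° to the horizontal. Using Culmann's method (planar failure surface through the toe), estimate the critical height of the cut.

Culmann's analysis gives the critical failure plane at α_cr = (β + φ')/2 = (57.3 + 11.6)/2 = 34.4°, and the critical height
H_c = (4c'/γ) · sinβ cosφ' / [1 − cos(β − φ')]
    = (4·41.4/19.8) · sin57.3°·cos11.6° / [1 − cos(45.7°)]
    = 8.364 · 0.8415·0.9796 / [1 − 0.6984]
    = 8.364 · 0.8243 / 0.3016
    = 22.86 m

H_c = 22.86 m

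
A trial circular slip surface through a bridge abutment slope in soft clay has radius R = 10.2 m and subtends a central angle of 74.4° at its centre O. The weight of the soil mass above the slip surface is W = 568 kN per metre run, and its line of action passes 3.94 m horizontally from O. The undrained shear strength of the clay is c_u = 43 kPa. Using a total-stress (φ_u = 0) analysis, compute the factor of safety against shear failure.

Taking moments about the centre O, the resisting moment is provided by the undrained shear strength acting along the arc:
Arc length L_a = R·θ = 10.2·(74.4°·π/180) = 10.2·1.2985 = 13.24 m
M_R = c_u·L_a·R = 43·13.24·10.2 = 5809.2 kN·m/m
M_D = W·d = 568·3.94 = 2237.9 kN·m/m
FS = M_R / M_D = 5809.2 / 2237.9 = 2.596

FS = 2.60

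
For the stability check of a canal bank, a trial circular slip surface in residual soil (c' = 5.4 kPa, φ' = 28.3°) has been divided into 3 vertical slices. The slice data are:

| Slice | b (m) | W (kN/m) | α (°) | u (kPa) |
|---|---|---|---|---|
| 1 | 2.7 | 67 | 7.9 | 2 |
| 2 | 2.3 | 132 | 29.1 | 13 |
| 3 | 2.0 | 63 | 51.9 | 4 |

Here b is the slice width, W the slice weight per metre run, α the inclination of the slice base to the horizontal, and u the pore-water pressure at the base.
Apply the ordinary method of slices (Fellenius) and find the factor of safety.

FS = 1.11

Ordinary method of slices: FS = Σ[c'·Δl_i + (W_i cosα_i − u_i·Δl_i)·tanφ'] / Σ W_i sinα_i, with Δl_i = b_i / cosα_i.
Slice 1: Δl = 2.7/cos7.9° = 2.726 m; N'_1 = 67·cos7.9° − 2·2.726 = 60.9; c'Δl = 14.72; W sinα = 9.2
Slice 2: Δl = 2.3/cos29.1° = 2.632 m; N'_2 = 132·cos29.1° − 13·2.632 = 81.1; c'Δl = 14.21; W sinα = 64.2
Slice 3: Δl = 2.0/cos51.9° = 3.241 m; N'_3 = 63·cos51.9° − 4·3.241 = 25.9; c'Δl = 17.50; W sinα = 49.6
Σc'Δl = 46.4 kN/m; ΣN' = 167.9 kN/m; ΣW sinα = 123.0 kN/m
Resisting = 46.4 + 167.9·tan28.3° = 46.4 + 90.4 = 136.9 kN/m
FS = 136.9 / 123.0 = 1.113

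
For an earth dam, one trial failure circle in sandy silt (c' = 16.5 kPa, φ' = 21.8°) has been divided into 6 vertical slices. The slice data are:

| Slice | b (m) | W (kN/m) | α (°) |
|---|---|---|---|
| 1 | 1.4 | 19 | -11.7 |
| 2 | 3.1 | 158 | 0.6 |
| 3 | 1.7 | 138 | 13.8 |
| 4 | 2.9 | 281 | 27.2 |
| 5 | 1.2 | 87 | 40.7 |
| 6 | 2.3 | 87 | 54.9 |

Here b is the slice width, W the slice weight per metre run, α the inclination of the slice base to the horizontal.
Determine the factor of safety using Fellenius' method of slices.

Ordinary method of slices: FS = Σ[c'·Δl_i + (W_i cosα_i)·tanφ'] / Σ W_i sinα_i, with Δl_i = b_i / cosα_i.
Slice 1: Δl = 1.4/cos(-11.7°) = 1.430 m; N'_1 = 19·cos(-11.7°) = 18.6; c'Δl = 23.59; W sinα = -3.9
Slice 2: Δl = 3.1/cos0.6° = 3.100 m; N'_2 = 158·cos0.6° = 158.0; c'Δl = 51.15; W sinα = 1.7
Slice 3: Δl = 1.7/cos13.8° = 1.751 m; N'_3 = 138·cos13.8° = 134.0; c'Δl = 28.88; W sinα = 32.9
Slice 4: Δl = 2.9/cos27.2° = 3.261 m; N'_4 = 281·cos27.2° = 249.9; c'Δl = 53.80; W sinα = 128.4
Slice 5: Δl = 1.2/cos40.7° = 1.583 m; N'_5 = 87·cos40.7° = 66.0; c'Δl = 26.12; W sinα = 56.7
Slice 6: Δl = 2.3/cos54.9° = 4.000 m; N'_6 = 87·cos54.9° = 50.0; c'Δl = 66.00; W sinα = 71.2
Σc'Δl = 249.5 kN/m; ΣN' = 676.5 kN/m; ΣW sinα = 287.1 kN/m
Resisting = 249.5 + 676.5·tan21.8° = 249.5 + 270.6 = 520.1 kN/m
FS = 520.1 / 287.1 = 1.812

FS = 1.81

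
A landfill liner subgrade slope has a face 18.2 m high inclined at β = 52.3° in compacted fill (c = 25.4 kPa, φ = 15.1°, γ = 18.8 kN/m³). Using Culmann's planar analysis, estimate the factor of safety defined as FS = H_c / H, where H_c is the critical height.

FS = 1.11

H_c = (4c/γ) · sinβ cosφ / [1 − cos(β − φ)]
    = (4·25.4/18.8) · sin52.3°·cos15.1° / [1 − cos37.2°]
    = 5.404 · 0.7639 / 0.2035 = 20.29 m
FS = H_c / H = 20.29 / 18.2 = 1.115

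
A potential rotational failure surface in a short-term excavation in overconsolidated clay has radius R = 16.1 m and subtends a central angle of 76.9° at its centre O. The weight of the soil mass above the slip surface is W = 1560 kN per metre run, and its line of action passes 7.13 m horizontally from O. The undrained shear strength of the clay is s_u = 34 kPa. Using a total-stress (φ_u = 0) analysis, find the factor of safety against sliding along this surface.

Taking moments about the centre O, the resisting moment is provided by the undrained shear strength acting along the arc:
Arc length L_a = R·θ = 16.1·(76.9°·π/180) = 16.1·1.3422 = 21.61 m
M_R = s_u·L_a·R = 34·21.61·16.1 = 11828.6 kN·m/m
M_D = W·d = 1560·7.13 = 11122.8 kN·m/m
FS = M_R / M_D = 11828.6 / 11122.8 = 1.063

FS = 1.06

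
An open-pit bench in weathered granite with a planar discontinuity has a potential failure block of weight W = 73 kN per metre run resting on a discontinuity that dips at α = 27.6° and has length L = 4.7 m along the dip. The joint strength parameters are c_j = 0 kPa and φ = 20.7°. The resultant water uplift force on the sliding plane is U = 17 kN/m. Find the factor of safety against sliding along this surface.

FS = 0.53

Resolving the block weight along and normal to the plane and applying the Mohr–Coulomb strength on the joint:
N' = W cosα − U = 73·cos27.6° − 17 = 47.7 kN/m
Driving force T = W sinα = 73·sin27.6° = 33.8 kN/m
Resisting force R = c_j·L + N'·tanφ = 0·4.7 + 47.7·tan20.7° = 0.0 + 18.0 = 18.0 kN/m
FS = R / T = 18.0 / 33.8 = 0.533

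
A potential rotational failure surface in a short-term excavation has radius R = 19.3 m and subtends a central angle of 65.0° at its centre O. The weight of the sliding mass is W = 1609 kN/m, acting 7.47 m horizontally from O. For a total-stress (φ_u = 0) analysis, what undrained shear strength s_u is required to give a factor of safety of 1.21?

FS = s_u·L_a·R / (W·d), so s_u = FS·W·d / (L_a·R).
Arc length L_a = R·θ = 19.3·(65.0°·π/180) = 19.3·1.1345 = 21.90 m
s_u = 1.21·1609·7.47 / (21.90·19.3) = 14543.3 / 422.58 = 34.42 kPa

s_u = 34.4 kPa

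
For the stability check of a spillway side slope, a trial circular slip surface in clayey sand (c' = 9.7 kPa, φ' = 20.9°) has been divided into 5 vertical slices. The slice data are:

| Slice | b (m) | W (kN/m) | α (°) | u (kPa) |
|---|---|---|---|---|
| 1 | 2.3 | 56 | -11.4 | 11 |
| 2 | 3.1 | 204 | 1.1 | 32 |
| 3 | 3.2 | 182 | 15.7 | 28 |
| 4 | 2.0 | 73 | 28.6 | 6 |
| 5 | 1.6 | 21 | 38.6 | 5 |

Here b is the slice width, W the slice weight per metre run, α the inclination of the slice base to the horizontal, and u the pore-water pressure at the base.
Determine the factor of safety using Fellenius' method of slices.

Ordinary method of slices: FS = Σ[c'·Δl_i + (W_i cosα_i − u_i·Δl_i)·tanφ'] / Σ W_i sinα_i, with Δl_i = b_i / cosα_i.
Slice 1: Δl = 2.3/cos(-11.4°) = 2.346 m; N'_1 = 56·cos(-11.4°) − 11·2.346 = 29.1; c'Δl = 22.76; W sinα = -11.1
Slice 2: Δl = 3.1/cos1.1° = 3.101 m; N'_2 = 204·cos1.1° − 32·3.101 = 104.7; c'Δl = 30.08; W sinα = 3.9
Slice 3: Δl = 3.2/cos15.7° = 3.324 m; N'_3 = 182·cos15.7° − 28·3.324 = 82.1; c'Δl = 32.24; W sinα = 49.2
Slice 4: Δl = 2.0/cos28.6° = 2.278 m; N'_4 = 73·cos28.6° − 6·2.278 = 50.4; c'Δl = 22.10; W sinα = 34.9
Slice 5: Δl = 1.6/cos38.6° = 2.047 m; N'_5 = 21·cos38.6° − 5·2.047 = 6.2; c'Δl = 19.86; W sinα = 13.1
Σc'Δl = 127.0 kN/m; ΣN' = 272.6 kN/m; ΣW sinα = 90.1 kN/m
Resisting = 127.0 + 272.6·tan20.9° = 127.0 + 104.1 = 231.1 kN/m
FS = 231.1 / 90.1 = 2.564

FS = 2.56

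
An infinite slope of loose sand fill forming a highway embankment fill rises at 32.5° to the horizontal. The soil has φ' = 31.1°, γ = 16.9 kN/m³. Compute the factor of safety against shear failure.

For a dry cohesionless infinite slope the factor of safety is FS = tanφ' / tanβ.
FS = tan31.1° / tan32.5° = 0.6032 / 0.6371 = 0.947

FS = 0.95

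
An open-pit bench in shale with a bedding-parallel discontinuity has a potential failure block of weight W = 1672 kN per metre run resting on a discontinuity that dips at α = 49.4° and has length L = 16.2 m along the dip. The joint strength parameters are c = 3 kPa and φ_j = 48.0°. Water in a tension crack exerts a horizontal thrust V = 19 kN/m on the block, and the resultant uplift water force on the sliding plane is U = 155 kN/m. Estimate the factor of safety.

FS = 0.83

Resolving the block weight along and normal to the plane and applying the Mohr–Coulomb strength on the joint:
N' = W cosα − U − V sinα = 1672·cos49.4° − 155 − 19·sin49.4° = 918.7 kN/m
Driving force T = W sinα + V cosα = 1672·sin49.4° + 19·cos49.4° = 1281.9 kN/m
Resisting force R = c·L + N'·tanφ_j = 3·16.2 + 918.7·tan48.0° = 48.6 + 1020.3 = 1068.9 kN/m
FS = R / T = 1068.9 / 1281.9 = 0.834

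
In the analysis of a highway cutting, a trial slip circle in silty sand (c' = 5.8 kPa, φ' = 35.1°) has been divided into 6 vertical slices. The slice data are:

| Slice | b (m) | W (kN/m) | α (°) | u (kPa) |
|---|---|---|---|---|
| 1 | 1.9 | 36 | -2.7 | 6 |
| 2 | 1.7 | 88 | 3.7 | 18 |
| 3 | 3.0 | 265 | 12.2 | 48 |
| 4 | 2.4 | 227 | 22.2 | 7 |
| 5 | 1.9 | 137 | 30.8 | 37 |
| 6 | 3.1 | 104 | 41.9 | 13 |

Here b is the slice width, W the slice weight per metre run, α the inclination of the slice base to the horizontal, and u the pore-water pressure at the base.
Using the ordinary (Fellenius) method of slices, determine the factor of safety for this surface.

Ordinary method of slices: FS = Σ[c'·Δl_i + (W_i cosα_i − u_i·Δl_i)·tanφ'] / Σ W_i sinα_i, with Δl_i = b_i / cosα_i.
Slice 1: Δl = 1.9/cos(-2.7°) = 1.902 m; N'_1 = 36·cos(-2.7°) − 6·1.902 = 24.5; c'Δl = 11.03; W sinα = -1.7
Slice 2: Δl = 1.7/cos3.7° = 1.704 m; N'_2 = 88·cos3.7° − 18·1.704 = 57.2; c'Δl = 9.88; W sinα = 5.7
Slice 3: Δl = 3.0/cos12.2° = 3.069 m; N'_3 = 265·cos12.2° − 48·3.069 = 111.7; c'Δl = 17.80; W sinα = 56.0
Slice 4: Δl = 2.4/cos22.2° = 2.592 m; N'_4 = 227·cos22.2° − 7·2.592 = 192.0; c'Δl = 15.03; W sinα = 85.8
Slice 5: Δl = 1.9/cos30.8° = 2.212 m; N'_5 = 137·cos30.8° − 37·2.212 = 35.8; c'Δl = 12.83; W sinα = 70.1
Slice 6: Δl = 3.1/cos41.9° = 4.165 m; N'_6 = 104·cos41.9° − 13·4.165 = 23.3; c'Δl = 24.16; W sinα = 69.5
Σc'Δl = 90.7 kN/m; ΣN' = 444.5 kN/m; ΣW sinα = 285.4 kN/m
Resisting = 90.7 + 444.5·tan35.1° = 90.7 + 312.4 = 403.1 kN/m
FS = 403.1 / 285.4 = 1.413

FS = 1.41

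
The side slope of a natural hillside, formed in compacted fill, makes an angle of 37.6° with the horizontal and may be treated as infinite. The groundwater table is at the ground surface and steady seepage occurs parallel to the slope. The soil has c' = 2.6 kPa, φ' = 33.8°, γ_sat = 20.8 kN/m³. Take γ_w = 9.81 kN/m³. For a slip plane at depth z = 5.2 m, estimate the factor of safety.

With seepage parallel to the slope and the water table at the surface, the effective normal stress on the slip plane uses the buoyant unit weight γ' = γ_sat − γ_w while the driving shear stress uses γ_sat:
FS = [c' + γ' z cos²β tanφ'] / [γ_sat z sinβ cosβ]
γ' = 20.8 − 9.81 = 10.99 kN/m³
Numerator = 2.6 + 10.99·5.2·cos²37.6°·tan33.8° = 2.6 + 10.99·5.2·0.6277·0.6694 = 26.615 kPa
Denominator = 20.8·5.2·sin37.6°·cos37.6° = 20.8·5.2·0.6101·0.7923 = 52.286 kPa
FS = 26.615 / 52.286 = 0.509

FS = 0.51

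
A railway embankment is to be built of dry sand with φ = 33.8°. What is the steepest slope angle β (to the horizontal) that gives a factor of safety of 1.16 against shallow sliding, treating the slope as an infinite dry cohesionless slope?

For an infinite dry cohesionless slope FS = tanφ/tanβ, so tanβ = tanφ / FS.
tanβ = tan33.8° / 1.16 = 0.6694 / 1.16 = 0.5771
β = arctan(0.5771) = 29.99°

β = 30.0°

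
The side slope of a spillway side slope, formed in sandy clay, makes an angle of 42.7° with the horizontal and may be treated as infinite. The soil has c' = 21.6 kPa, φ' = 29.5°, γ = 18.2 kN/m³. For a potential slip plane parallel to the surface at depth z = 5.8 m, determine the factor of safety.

For an infinite slope with a slip plane parallel to the surface (no pore pressure): FS = [c' + γz cos²β tanφ'] / [γz sinβ cosβ].
γz = 18.2·5.8 = 105.56 kN/m²
Numerator = 21.6 + 105.56·cos²42.7°·tan29.5° = 21.6 + 105.56·0.5401·0.5658 = 53.856 kPa
Denominator = 105.56·sin42.7°·cos42.7° = 105.56·0.6782·0.7349 = 52.610 kPa
FS = 53.856 / 52.610 = 1.024

FS = 1.02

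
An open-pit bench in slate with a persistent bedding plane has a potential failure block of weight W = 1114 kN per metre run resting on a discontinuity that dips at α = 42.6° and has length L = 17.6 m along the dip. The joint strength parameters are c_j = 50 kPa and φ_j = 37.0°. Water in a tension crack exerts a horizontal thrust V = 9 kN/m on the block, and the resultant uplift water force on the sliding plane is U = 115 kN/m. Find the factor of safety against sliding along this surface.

Resolving the block weight along and normal to the plane and applying the Mohr–Coulomb strength on the joint:
N' = W cosα − U − V sinα = 1114·cos42.6° − 115 − 9·sin42.6° = 698.9 kN/m
Driving force T = W sinα + V cosα = 1114·sin42.6° + 9·cos42.6° = 760.7 kN/m
Resisting force R = c_j·L + N'·tanφ_j = 50·17.6 + 698.9·tan37.0° = 880.0 + 526.7 = 1406.7 kN/m
FS = R / T = 1406.7 / 760.7 = 1.849

FS = 1.85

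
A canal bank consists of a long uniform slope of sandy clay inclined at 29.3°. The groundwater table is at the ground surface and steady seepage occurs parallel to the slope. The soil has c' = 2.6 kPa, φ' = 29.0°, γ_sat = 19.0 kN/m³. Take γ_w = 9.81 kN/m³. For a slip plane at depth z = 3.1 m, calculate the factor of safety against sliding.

FS = 0.58

With seepage parallel to the slope and the water table at the surface, the effective normal stress on the slip plane uses the buoyant unit weight γ' = γ_sat − γ_w while the driving shear stress uses γ_sat:
FS = [c' + γ' z cos²β tanφ'] / [γ_sat z sinβ cosβ]
γ' = 19.0 − 9.81 = 9.19 kN/m³
Numerator = 2.6 + 9.19·3.1·cos²29.3°·tan29.0° = 2.6 + 9.19·3.1·0.7605·0.5543 = 14.610 kPa
Denominator = 19.0·3.1·sin29.3°·cos29.3° = 19.0·3.1·0.4894·0.8721 = 25.137 kPa
FS = 14.610 / 25.137 = 0.581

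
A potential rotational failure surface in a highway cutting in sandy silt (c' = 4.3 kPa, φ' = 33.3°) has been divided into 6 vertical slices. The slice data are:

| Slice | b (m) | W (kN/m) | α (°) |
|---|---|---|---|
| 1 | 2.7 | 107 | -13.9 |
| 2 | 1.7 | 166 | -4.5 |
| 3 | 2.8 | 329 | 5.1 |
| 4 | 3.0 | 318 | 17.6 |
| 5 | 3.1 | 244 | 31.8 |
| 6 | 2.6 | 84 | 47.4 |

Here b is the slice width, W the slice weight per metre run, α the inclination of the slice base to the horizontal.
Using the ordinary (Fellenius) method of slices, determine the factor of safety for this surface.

FS = 3.04

Ordinary method of slices: FS = Σ[c'·Δl_i + (W_i cosα_i)·tanφ'] / Σ W_i sinα_i, with Δl_i = b_i / cosα_i.
Slice 1: Δl = 2.7/cos(-13.9°) = 2.781 m; N'_1 = 107·cos(-13.9°) = 103.9; c'Δl = 11.96; W sinα = -25.7
Slice 2: Δl = 1.7/cos(-4.5°) = 1.705 m; N'_2 = 166·cos(-4.5°) = 165.5; c'Δl = 7.33; W sinα = -13.0
Slice 3: Δl = 2.8/cos5.1° = 2.811 m; N'_3 = 329·cos5.1° = 327.7; c'Δl = 12.09; W sinα = 29.2
Slice 4: Δl = 3.0/cos17.6° = 3.147 m; N'_4 = 318·cos17.6° = 303.1; c'Δl = 13.53; W sinα = 96.2
Slice 5: Δl = 3.1/cos31.8° = 3.648 m; N'_5 = 244·cos31.8° = 207.4; c'Δl = 15.68; W sinα = 128.6
Slice 6: Δl = 2.6/cos47.4° = 3.841 m; N'_6 = 84·cos47.4° = 56.9; c'Δl = 16.52; W sinα = 61.8
Σc'Δl = 77.1 kN/m; ΣN' = 1164.4 kN/m; ΣW sinα = 277.1 kN/m
Resisting = 77.1 + 1164.4·tan33.3° = 77.1 + 764.9 = 842.0 kN/m
FS = 842.0 / 277.1 = 3.039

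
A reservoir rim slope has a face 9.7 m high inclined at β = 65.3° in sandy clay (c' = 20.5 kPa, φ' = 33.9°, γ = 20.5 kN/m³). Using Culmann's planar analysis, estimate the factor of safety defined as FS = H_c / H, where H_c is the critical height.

H_c = (4c'/γ) · sinβ cosφ' / [1 − cos(β − φ')]
    = (4·20.5/20.5) · sin65.3°·cos33.9° / [1 − cos31.4°]
    = 4.000 · 0.7541 / 0.1464 = 20.60 m
FS = H_c / H = 20.60 / 9.7 = 2.123

FS = 2.12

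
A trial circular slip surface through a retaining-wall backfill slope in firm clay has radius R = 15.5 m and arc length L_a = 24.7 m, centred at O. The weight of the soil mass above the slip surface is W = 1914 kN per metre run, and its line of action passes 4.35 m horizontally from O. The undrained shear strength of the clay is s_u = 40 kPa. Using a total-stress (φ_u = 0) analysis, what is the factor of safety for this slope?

FS = 1.84

Taking moments about the centre O, the resisting moment is provided by the undrained shear strength acting along the arc:
M_R = s_u·L_a·R = 40·24.70·15.5 = 15314.0 kN·m/m
M_D = W·d = 1914·4.35 = 8325.9 kN·m/m
FS = M_R / M_D = 15314.0 / 8325.9 = 1.839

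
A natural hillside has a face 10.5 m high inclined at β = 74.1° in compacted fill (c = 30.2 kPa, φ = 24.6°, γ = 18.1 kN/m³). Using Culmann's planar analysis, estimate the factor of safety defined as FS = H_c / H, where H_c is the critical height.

FS = 1.59

H_c = (4c/γ) · sinβ cosφ / [1 − cos(β − φ)]
    = (4·30.2/18.1) · sin74.1°·cos24.6° / [1 − cos49.5°]
    = 6.674 · 0.8744 / 0.3506 = 16.65 m
FS = H_c / H = 16.65 / 10.5 = 1.586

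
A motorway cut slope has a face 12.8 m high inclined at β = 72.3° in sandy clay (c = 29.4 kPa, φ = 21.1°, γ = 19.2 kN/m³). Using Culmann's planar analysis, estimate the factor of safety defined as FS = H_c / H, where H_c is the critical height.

H_c = (4c/γ) · sinβ cosφ / [1 − cos(β − φ)]
    = (4·29.4/19.2) · sin72.3°·cos21.1° / [1 − cos51.2°]
    = 6.125 · 0.8888 / 0.3734 = 14.58 m
FS = H_c / H = 14.58 / 12.8 = 1.139

FS = 1.14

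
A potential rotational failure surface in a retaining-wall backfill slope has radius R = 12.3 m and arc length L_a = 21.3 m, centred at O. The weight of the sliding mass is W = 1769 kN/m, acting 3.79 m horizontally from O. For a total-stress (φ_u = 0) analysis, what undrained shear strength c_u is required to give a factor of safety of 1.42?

FS = c_u·L_a·R / (W·d), so c_u = FS·W·d / (L_a·R).
c_u = 1.42·1769·3.79 / (21.30·12.3) = 9520.4 / 261.99 = 36.34 kPa

c_u = 36.3 kPa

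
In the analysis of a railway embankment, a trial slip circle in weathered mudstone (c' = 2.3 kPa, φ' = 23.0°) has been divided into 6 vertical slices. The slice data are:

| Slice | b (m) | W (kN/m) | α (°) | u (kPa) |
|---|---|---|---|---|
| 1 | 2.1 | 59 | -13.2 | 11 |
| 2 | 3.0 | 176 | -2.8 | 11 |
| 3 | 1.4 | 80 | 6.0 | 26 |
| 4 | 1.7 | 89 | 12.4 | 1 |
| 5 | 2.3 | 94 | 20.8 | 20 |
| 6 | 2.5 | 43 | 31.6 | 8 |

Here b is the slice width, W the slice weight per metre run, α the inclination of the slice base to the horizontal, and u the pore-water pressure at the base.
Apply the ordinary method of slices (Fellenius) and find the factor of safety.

Ordinary method of slices: FS = Σ[c'·Δl_i + (W_i cosα_i − u_i·Δl_i)·tanφ'] / Σ W_i sinα_i, with Δl_i = b_i / cosα_i.
Slice 1: Δl = 2.1/cos(-13.2°) = 2.157 m; N'_1 = 59·cos(-13.2°) − 11·2.157 = 33.7; c'Δl = 4.96; W sinα = -13.5
Slice 2: Δl = 3.0/cos(-2.8°) = 3.004 m; N'_2 = 176·cos(-2.8°) − 11·3.004 = 142.8; c'Δl = 6.91; W sinα = -8.6
Slice 3: Δl = 1.4/cos6.0° = 1.408 m; N'_3 = 80·cos6.0° − 26·1.408 = 43.0; c'Δl = 3.24; W sinα = 8.4
Slice 4: Δl = 1.7/cos12.4° = 1.741 m; N'_4 = 89·cos12.4° − 1·1.741 = 85.2; c'Δl = 4.00; W sinα = 19.1
Slice 5: Δl = 2.3/cos20.8° = 2.460 m; N'_5 = 94·cos20.8° − 20·2.460 = 38.7; c'Δl = 5.66; W sinα = 33.4
Slice 6: Δl = 2.5/cos31.6° = 2.935 m; N'_6 = 43·cos31.6° − 8·2.935 = 13.1; c'Δl = 6.75; W sinα = 22.5
Σc'Δl = 31.5 kN/m; ΣN' = 356.4 kN/m; ΣW sinα = 61.3 kN/m
Resisting = 31.5 + 356.4·tan23.0° = 31.5 + 151.3 = 182.8 kN/m
FS = 182.8 / 61.3 = 2.982

FS = 2.98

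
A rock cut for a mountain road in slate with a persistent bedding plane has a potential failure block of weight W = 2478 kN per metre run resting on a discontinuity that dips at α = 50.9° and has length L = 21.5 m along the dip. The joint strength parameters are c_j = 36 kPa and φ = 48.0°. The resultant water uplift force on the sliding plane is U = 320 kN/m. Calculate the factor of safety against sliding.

FS = 1.12

Resolving the block weight along and normal to the plane and applying the Mohr–Coulomb strength on the joint:
N' = W cosα − U = 2478·cos50.9° − 320 = 1242.8 kN/m
Driving force T = W sinα = 2478·sin50.9° = 1923.0 kN/m
Resisting force R = c_j·L + N'·tanφ = 36·21.5 + 1242.8·tan48.0° = 774.0 + 1380.3 = 2154.3 kN/m
FS = R / T = 2154.3 / 1923.0 = 1.120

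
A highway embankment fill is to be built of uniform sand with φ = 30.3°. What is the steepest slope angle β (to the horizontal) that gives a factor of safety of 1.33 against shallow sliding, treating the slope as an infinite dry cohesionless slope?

For an infinite dry cohesionless slope FS = tanφ/tanβ, so tanβ = tanφ / FS.
tanβ = tan30.3° / 1.33 = 0.5844 / 1.33 = 0.4394
β = arctan(0.4394) = 23.72°

β = 23.7°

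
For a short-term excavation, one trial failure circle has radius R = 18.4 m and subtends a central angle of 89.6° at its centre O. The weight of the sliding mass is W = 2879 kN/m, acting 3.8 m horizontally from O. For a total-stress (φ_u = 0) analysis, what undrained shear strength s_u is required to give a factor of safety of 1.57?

s_u = 32.4 kPa

FS = s_u·L_a·R / (W·d), so s_u = FS·W·d / (L_a·R).
Arc length L_a = R·θ = 18.4·(89.6°·π/180) = 18.4·1.5638 = 28.77 m
s_u = 1.57·2879·3.8 / (28.77·18.4) = 17176.1 / 529.45 = 32.44 kPa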